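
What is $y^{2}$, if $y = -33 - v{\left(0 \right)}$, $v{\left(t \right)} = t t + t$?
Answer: $1089$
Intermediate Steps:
$v{\left(t \right)} = t + t^{2}$ ($v{\left(t \right)} = t^{2} + t = t + t^{2}$)
$y = -33$ ($y = -33 - 0 \left(1 + 0\right) = -33 - 0 \cdot 1 = -33 - 0 = -33 + 0 = -33$)
$y^{2} = \left(-33\right)^{2} = 1089$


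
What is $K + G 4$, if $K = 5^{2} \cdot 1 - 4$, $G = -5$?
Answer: $1$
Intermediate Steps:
$K = 21$ ($K = 25 \cdot 1 - 4 = 25 - 4 = 21$)
$K + G 4 = 21 - 20 = 1$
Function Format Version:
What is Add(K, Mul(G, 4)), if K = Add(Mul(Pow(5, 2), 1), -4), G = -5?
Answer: 1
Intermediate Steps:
K = 21 (K = Add(Mul(25, 1), -4) = Add(25, -4) = 21)
Add(K, Mul(G, 4)) = Add(21, Mul(-5, 4)) = Add(21, -20) = 1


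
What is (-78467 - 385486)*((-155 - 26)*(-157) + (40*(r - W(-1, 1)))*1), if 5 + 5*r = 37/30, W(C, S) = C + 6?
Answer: -65386906753/5 ≈ -1.3077e+10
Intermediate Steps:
W(C, S) = 6 + C
r = -113/150 (r = -1 + (37/30)/5 = -1 + (37*(1/30))/5 = -1 + (1/5)*(37/30) = -1 + 37/150 = -113/150 ≈ -0.75333)
(-78467 - 385486)*((-155 - 26)*(-157) + (40*(r - W(-1, 1)))*1) = (-78467 - 385486)*((-155 - 26)*(-157) + (40*(-113/150 - (6 - 1)))*1) = -463953*(-181*(-157) + (40*(-113/150 - 1*5))*1) = -463953*(28417 + (40*(-113/150 - 5))*1) = -463953*(28417 + (40*(-863/150))*1) = -463953*(28417 - 3452/15*1) = -463953*(28417 - 3452/15) = -463953*422803/15 = -65386906753/5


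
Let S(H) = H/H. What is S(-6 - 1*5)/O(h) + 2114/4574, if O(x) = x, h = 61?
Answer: 66764/139507 ≈ 0.47857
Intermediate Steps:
S(H) = 1
S(-6 - 1*5)/O(h) + 2114/4574 = 1/61 + 2114/4574 = 1*(1/61) + 2114*(1/4574) = 1/61 + 1057/2287 = 66764/139507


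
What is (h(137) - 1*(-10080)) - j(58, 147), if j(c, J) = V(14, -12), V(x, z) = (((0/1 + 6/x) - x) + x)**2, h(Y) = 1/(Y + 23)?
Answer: 79025809/7840 ≈ 10080.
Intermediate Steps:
h(Y) = 1/(23 + Y)
V(x, z) = 36/x**2 (V(x, z) = (((0*1 + 6/x) - x) + x)**2 = (((0 + 6/x) - x) + x)**2 = ((6/x - x) + x)**2 = ((-x + 6/x) + x)**2 = (6/x)**2 = 36/x**2)
j(c, J) = 9/49 (j(c, J) = 36/14**2 = 36*(1/196) = 9/49)
(h(137) - 1*(-10080)) - j(58, 147) = (1/(23 + 137) - 1*(-10080)) - 1*9/49 = (1/160 + 10080) - 9/49 = 1612801/160 - 9/49 = 79025809/7840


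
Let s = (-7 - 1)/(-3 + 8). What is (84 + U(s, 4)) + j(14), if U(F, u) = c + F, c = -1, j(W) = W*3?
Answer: 617/5 ≈ 123.40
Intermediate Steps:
j(W) = 3*W
s = -8/5 ≈ -1.6000
U(F, u) = -1 + F
(84 + U(s, 4)) + j(14) = (84 + (-1 - 8/5)) + 3*14 = (84 - 13/5) + 42 = 407/5 + 42 = 617/5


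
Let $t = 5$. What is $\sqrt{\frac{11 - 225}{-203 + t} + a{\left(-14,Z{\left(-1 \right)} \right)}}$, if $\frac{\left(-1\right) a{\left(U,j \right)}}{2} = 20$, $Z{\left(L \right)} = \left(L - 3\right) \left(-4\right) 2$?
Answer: $\frac{i \sqrt{42383}}{33} \approx 6.2385 i$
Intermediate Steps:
$Z{\left(L \right)} = 24 - 8 L$ ($Z{\left(L \right)} = \left(-3 + L\right) \left(-4\right) 2 = \left(12 - 4 L\right) 2 = 24 - 8 L$)
$a{\left(U,j \right)} = -40$ ($a{\left(U,j \right)} = \left(-2\right) 20 = -40$)
$\sqrt{\frac{11 - 225}{-203 + t} + a{\left(-14,Z{\left(-1 \right)} \right)}} = \sqrt{\frac{11 - 225}{-203 + 5} - 40} = \sqrt{- \frac{214}{-198} - 40} = \sqrt{\left(-214\right) \left(- \frac{1}{198}\right) - 40} = \sqrt{\frac{107}{99} - 40} = \sqrt{- \frac{3853}{99}} = \frac{i \sqrt{42383}}{33}$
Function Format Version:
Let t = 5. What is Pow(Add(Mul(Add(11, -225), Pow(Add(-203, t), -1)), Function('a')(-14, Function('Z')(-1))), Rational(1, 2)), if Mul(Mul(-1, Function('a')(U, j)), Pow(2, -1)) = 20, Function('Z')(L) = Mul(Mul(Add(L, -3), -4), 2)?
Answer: Mul(Rational(1, 33), I, Pow(42383, Rational(1, 2))) ≈ Mul(6.2385, I)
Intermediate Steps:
Function('Z')(L) = Add(24, Mul(-8, L)) (Function('Z')(L) = Mul(Mul(Add(-3, L), -4), 2) = Mul(Add(12, Mul(-4, L)), 2) = Add(24, Mul(-8, L)))
Function('a')(U, j) = -40 (Function('a')(U, j) = Mul(-2, 20) = -40)
Pow(Add(Mul(Add(11, -225), Pow(Add(-203, t), -1)), Function('a')(-14, Function('Z')(-1))), Rational(1, 2)) = Pow(Add(Mul(Add(11, -225), Pow(Add(-203, 5), -1)), -40), Rational(1, 2)) = Pow(Add(Mul(-214, Pow(-198, -1)), -40), Rational(1, 2)) = Pow(Add(Mul(-214, Rational(-1, 198)), -40), Rational(1, 2)) = Pow(Add(Rational(107, 99), -40), Rational(1, 2)) = Pow(Rational(-3853, 99), Rational(1, 2)) = Mul(Rational(1, 33), I, Pow(42383, Rational(1, 2)))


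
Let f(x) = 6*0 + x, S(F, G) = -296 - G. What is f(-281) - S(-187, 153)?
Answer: 168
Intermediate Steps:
f(x) = x (f(x) = 0 + x = x)
f(-281) - S(-187, 153) = -281 - (-296 - 1*153) = -281 - (-296 - 153) = -281 - 1*(-449) = -281 + 449 = 168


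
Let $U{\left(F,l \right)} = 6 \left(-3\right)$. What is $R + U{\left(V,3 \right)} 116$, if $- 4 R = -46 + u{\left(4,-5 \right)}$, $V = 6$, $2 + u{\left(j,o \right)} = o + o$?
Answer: $- \frac{4147}{2} \approx -2073.5$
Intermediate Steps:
$u{\left(j,o \right)} = -2 + 2 o$ ($u{\left(j,o \right)} = -2 + \left(o + o\right) = -2 + 2 o$)
$U{\left(F,l \right)} = -18$
$R = \frac{29}{2}$ ($R = - \frac{-46 + \left(-2 + 2 \left(-5\right)\right)}{4} = - \frac{-46 - 12}{4} = \left(- \frac{1}{4}\right) \left(-58\right) = \frac{29}{2} \approx 14.5$)
$R + U{\left(V,3 \right)} 116 = \frac{29}{2} - 2088 = - \frac{4147}{2}$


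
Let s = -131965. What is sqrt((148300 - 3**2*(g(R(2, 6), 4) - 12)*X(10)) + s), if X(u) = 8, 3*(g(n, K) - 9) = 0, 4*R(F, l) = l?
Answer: 3*sqrt(1839) ≈ 128.65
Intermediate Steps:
R(F, l) = l/4
g(n, K) = 9 (g(n, K) = 9 + (1/3)*0 = 9 + 0 = 9)
sqrt((148300 - 3**2*(g(R(2, 6), 4) - 12)*X(10)) + s) = sqrt((148300 - 3**2*(9 - 12)*8) - 131965) = sqrt((148300 - 9*(-3)*8) - 131965) = sqrt((148300 - (-27)*8) - 131965) = sqrt((148300 - 1*(-216)) - 131965) = sqrt((148300 + 216) - 131965) = sqrt(148516 - 131965) = sqrt(16551) = 3*sqrt(1839)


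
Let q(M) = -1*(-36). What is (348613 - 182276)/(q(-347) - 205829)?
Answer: -166337/205793 ≈ -0.80827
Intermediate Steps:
q(M) = 36
(348613 - 182276)/(q(-347) - 205829) = (348613 - 182276)/(36 - 205829) = 166337/(-205793) = 166337*(-1/205793) = -166337/205793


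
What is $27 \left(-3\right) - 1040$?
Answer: $-1121$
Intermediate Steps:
$27 \left(-3\right) - 1040 = -81 - 1040 = -1121$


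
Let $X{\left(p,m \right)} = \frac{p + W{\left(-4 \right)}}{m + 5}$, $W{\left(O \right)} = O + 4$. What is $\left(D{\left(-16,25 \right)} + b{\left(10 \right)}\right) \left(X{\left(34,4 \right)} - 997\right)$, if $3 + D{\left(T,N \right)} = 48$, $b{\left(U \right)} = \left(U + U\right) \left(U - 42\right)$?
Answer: $\frac{5318705}{9} \approx 5.9097 \cdot 10^{5}$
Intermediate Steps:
$b{\left(U \right)} = 2 U \left(-42 + U\right)$
$D{\left(T,N \right)} = 45$ ($D{\left(T,N \right)} = -3 + 48 = 45$)
$W{\left(O \right)} = 4 + O$
$X{\left(p,m \right)} = \frac{p}{5 + m}$ ($X{\left(p,m \right)} = \frac{p + \left(4 - 4\right)}{m + 5} = \frac{p + 0}{5 + m} = \frac{p}{5 + m}$)
$\left(D{\left(-16,25 \right)} + b{\left(10 \right)}\right) \left(X{\left(34,4 \right)} - 997\right) = \left(45 + 2 \cdot 10 \left(-42 + 10\right)\right) \left(\frac{34}{5 + 4} - 997\right) = \left(45 + 2 \cdot 10 \left(-32\right)\right) \left(\frac{34}{9} - 997\right) = \left(45 - 640\right) \left(34 \cdot \frac{1}{9} - 997\right) = - 595 \left(\frac{34}{9} - 997\right) = \left(-595\right) \left(- \frac{8939}{9}\right) = \frac{5318705}{9}$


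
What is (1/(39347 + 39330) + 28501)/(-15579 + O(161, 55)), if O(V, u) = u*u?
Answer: -1121186589/493855529 ≈ -2.2703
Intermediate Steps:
O(V, u) = u²
(1/(39347 + 39330) + 28501)/(-15579 + O(161, 55)) = (1/(39347 + 39330) + 28501)/(-15579 + 55²) = (1/78677 + 28501)/(-15579 + 3025) = (1/78677 + 28501)/(-12554) = (2242373178/78677)*(-1/12554) = -1121186589/493855529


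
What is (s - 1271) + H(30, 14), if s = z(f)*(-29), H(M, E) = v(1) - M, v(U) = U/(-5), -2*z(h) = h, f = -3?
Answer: -13447/10 ≈ -1344.7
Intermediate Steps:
z(h) = -h/2
v(U) = -U/5 (v(U) = U*(-⅕) = -U/5)
H(M, E) = -⅕ - M (H(M, E) = -⅕*1 - M = -⅕ - M)
s = -87/2 (s = -½*(-3)*(-29) = (3/2)*(-29) = -87/2 ≈ -43.500)
(s - 1271) + H(30, 14) = (-87/2 - 1271) + (-⅕ - 1*30) = -2629/2 + (-⅕ - 30) = -2629/2 - 151/5 = -13447/10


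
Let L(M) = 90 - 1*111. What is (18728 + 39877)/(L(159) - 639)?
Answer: -3907/44 ≈ -88.795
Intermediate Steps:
L(M) = -21 (L(M) = 90 - 111 = -21)
(18728 + 39877)/(L(159) - 639) = (18728 + 39877)/(-21 - 639) = 58605/(-660) = 58605*(-1/660) = -3907/44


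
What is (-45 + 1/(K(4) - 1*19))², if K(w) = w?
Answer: 456976/225 ≈ 2031.0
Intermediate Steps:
(-45 + 1/(K(4) - 1*19))² = (-45 + 1/(4 - 1*19))² = (-45 + 1/(4 - 19))² = (-45 + 1/(-15))² = (-45 + 1*(-1/15))² = (-45 - 1/15)² = (-676/15)² = 456976/225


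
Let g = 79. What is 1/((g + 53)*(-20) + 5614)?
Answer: 1/2974 ≈ 0.00033625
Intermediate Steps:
1/((g + 53)*(-20) + 5614) = 1/((79 + 53)*(-20) + 5614) = 1/(132*(-20) + 5614) = 1/(-2640 + 5614) = 1/2974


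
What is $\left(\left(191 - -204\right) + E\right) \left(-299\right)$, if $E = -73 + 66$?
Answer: $-116012$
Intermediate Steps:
$E = -7$
$\left(\left(191 - -204\right) + E\right) \left(-299\right) = \left(\left(191 - -204\right) - 7\right) \left(-299\right) = \left(\left(191 + 204\right) - 7\right) \left(-299\right) = \left(395 - 7\right) \left(-299\right) = 388 \left(-299\right) = -116012$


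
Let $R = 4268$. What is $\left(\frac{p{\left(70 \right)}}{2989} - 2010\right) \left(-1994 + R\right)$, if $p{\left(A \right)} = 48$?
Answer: $- \frac{13661832708}{2989} \approx -4.5707 \cdot 10^{6}$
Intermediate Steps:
$\left(\frac{p{\left(70 \right)}}{2989} - 2010\right) \left(-1994 + R\right) = \left(\frac{48}{2989} - 2010\right) \left(-1994 + 4268\right) = \left(48 \cdot \frac{1}{2989} - 2010\right) 2274 = \left(\frac{48}{2989} - 2010\right) 2274 = \left(- \frac{6007842}{2989}\right) 2274 = - \frac{13661832708}{2989}$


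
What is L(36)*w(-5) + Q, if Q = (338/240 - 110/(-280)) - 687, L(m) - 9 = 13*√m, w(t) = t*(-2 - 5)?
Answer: 1982233/840 ≈ 2359.8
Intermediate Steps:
w(t) = -7*t (w(t) = t*(-7) = -7*t)
L(m) = 9 + 13*√m
Q = -575567/840 (Q = (338*(1/240) - 110*(-1/280)) - 687 = (169/120 + 11/28) - 687 = 1513/840 - 687 = -575567/840 ≈ -685.20)
L(36)*w(-5) + Q = (9 + 13*√36)*(-7*(-5)) - 575567/840 = (9 + 13*6)*35 - 575567/840 = (9 + 78)*35 - 575567/840 = 87*35 - 575567/840 = 3045 - 575567/840 = 1982233/840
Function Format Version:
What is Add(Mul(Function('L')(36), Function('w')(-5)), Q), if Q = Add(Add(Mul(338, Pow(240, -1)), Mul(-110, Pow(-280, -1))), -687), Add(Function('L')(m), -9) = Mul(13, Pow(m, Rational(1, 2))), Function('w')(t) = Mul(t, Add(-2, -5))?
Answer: Rational(1982233, 840) ≈ 2359.8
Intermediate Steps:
Function('w')(t) = Mul(-7, t) (Function('w')(t) = Mul(t, -7) = Mul(-7, t))
Function('L')(m) = Add(9, Mul(13, Pow(m, Rational(1, 2))))
Q = Rational(-575567, 840) (Q = Add(Add(Mul(338, Rational(1, 240)), Mul(-110, Rational(-1, 280))), -687) = Add(Add(Rational(169, 120), Rational(11, 28)), -687) = Add(Rational(1513, 840), -687) = Rational(-575567, 840) ≈ -685.20)
Add(Mul(Function('L')(36), Function('w')(-5)), Q) = Add(Mul(Add(9, Mul(13, Pow(36, Rational(1, 2)))), Mul(-7, -5)), Rational(-575567, 840)) = Add(Mul(Add(9, Mul(13, 6)), 35), Rational(-575567, 840)) = Add(Mul(Add(9, 78), 35), Rational(-575567, 840)) = Add(Mul(87, 35), Rational(-575567, 840)) = Add(3045, Rational(-575567, 840)) = Rational(1982233, 840)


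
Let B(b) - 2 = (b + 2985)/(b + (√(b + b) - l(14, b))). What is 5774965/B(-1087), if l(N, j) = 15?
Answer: 493124261350/25583 + 5480441785*I*√2174/51166 ≈ 1.9275e+7 + 4.9942e+6*I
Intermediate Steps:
B(b) = 2 + (2985 + b)/(-15 + b + √2*√b) (B(b) = 2 + (b + 2985)/(b + (√(b + b) - 1*15)) = 2 + (2985 + b)/(b + (√(2*b) - 15)) = 2 + (2985 + b)/(b + (√2*√b - 15)) = 2 + (2985 + b)/(b + (-15 + √2*√b)) = 2 + (2985 + b)/(-15 + b + √2*√b))
5774965/B(-1087) = 5774965/(((2955 + 3*(-1087) + 2*√2*√(-1087))/(-15 - 1087 + √2*√(-1087)))) = 5774965/(((2955 - 3261 + 2*√2*(I*√1087))/(-15 - 1087 + √2*(I*√1087)))) = 5774965/(((2955 - 3261 + 2*I*√2174)/(-15 - 1087 + I*√2174))) = 5774965/(((-306 + 2*I*√2174)/(-1102 + I*√2174))) = 5774965*((-1102 + I*√2174)/(-306 + 2*I*√2174)) = 5774965*(-1102 + I*√2174)/(-306 + 2*I*√2174)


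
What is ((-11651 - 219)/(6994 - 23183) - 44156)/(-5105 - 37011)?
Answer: 357414807/340907962 ≈ 1.0484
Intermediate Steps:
((-11651 - 219)/(6994 - 23183) - 44156)/(-5105 - 37011) = (-11870/(-16189) - 44156)/(-42116) = (-11870*(-1/16189) - 44156)*(-1/42116) = (11870/16189 - 44156)*(-1/42116) = -714829614/16189*(-1/42116) = 357414807/340907962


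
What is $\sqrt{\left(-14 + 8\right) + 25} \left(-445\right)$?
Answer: $- 445 \sqrt{19} \approx -1939.7$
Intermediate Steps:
$\sqrt{\left(-14 + 8\right) + 25} \left(-445\right) = \sqrt{-6 + 25} \left(-445\right) = \sqrt{19} \left(-445\right) = - 445 \sqrt{19}$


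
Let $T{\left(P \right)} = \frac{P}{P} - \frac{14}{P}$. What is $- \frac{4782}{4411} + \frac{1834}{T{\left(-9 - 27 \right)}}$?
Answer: $\frac{145496382}{110275} \approx 1319.4$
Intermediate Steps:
$T{\left(P \right)} = 1 - \frac{14}{P}$
$- \frac{4782}{4411} + \frac{1834}{T{\left(-9 - 27 \right)}} = - \frac{4782}{4411} + \frac{1834}{\frac{1}{-9 - 27} \left(-14 - 36\right)} = \left(-4782\right) \frac{1}{4411} + \frac{1834}{\frac{1}{-9 - 27} \left(-14 - 36\right)} = - \frac{4782}{4411} + \frac{1834}{\frac{1}{-36} \left(-14 - 36\right)} = - \frac{4782}{4411} + \frac{1834}{\left(- \frac{1}{36}\right) \left(-50\right)} = - \frac{4782}{4411} + \frac{1834}{\frac{25}{18}} = - \frac{4782}{4411} + 1834 \cdot \frac{18}{25} = - \frac{4782}{4411} + \frac{33012}{25} = \frac{145496382}{110275}$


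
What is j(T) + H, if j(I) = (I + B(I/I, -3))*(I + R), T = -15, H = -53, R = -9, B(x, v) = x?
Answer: 283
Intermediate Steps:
j(I) = (1 + I)*(-9 + I) (j(I) = (I + I/I)*(I - 9) = (I + 1)*(-9 + I) = (1 + I)*(-9 + I))
j(T) + H = (-9 + (-15)² - 8*(-15)) - 53 = (-9 + 225 + 120) - 53 = 336 - 53 = 283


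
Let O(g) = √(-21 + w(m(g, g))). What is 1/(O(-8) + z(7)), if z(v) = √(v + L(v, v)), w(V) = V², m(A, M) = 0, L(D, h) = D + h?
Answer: √21*(1 - I)/42 ≈ 0.10911 - 0.10911*I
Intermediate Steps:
z(v) = √3*√v (z(v) = √(v + (v + v)) = √(v + 2*v) = √(3*v) = √3*√v)
O(g) = I*√21 (O(g) = √(-21 + 0²) = √(-21 + 0) = √(-21) = I*√21)
1/(O(-8) + z(7)) = 1/(I*√21 + √3*√7) = 1/(I*√21 + √21) = 1/(√21 + I*√21)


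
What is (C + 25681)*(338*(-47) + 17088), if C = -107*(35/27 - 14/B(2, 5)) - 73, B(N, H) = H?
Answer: 4181518802/135 ≈ 3.0974e+7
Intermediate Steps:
C = 11866/135 (C = -107*(35/27 - 14/5) - 73 = -107*(-203/135) - 73 = 21721/135 - 73 = 11866/135 ≈ 87.896)
(C + 25681)*(338*(-47) + 17088) = (11866/135 + 25681)*(338*(-47) + 17088) = 3478801*(-15886 + 17088)/135 = (3478801/135)*1202 = 4181518802/135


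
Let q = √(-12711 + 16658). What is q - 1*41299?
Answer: -41299 + √3947 ≈ -41236.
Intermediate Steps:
q = √3947 ≈ 62.825
q - 1*41299 = √3947 - 1*41299 = √3947 - 41299 = -41299 + √3947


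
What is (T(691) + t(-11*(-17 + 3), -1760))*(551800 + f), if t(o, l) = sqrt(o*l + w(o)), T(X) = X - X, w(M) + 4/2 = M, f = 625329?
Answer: 2354258*I*sqrt(67722) ≈ 6.1266e+8*I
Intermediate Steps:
w(M) = -2 + M
T(X) = 0
t(o, l) = sqrt(-2 + o + l*o) (t(o, l) = sqrt(o*l + (-2 + o)) = sqrt(l*o + (-2 + o)) = sqrt(-2 + o + l*o))
(T(691) + t(-11*(-17 + 3), -1760))*(551800 + f) = (0 + sqrt(-2 - 11*(-17 + 3) - (-19360)*(-17 + 3)))*(551800 + 625329) = (0 + sqrt(-2 - 11*(-14) - (-19360)*(-14)))*1177129 = (0 + sqrt(-2 + 154 - 1760*154))*1177129 = (0 + sqrt(-2 + 154 - 271040))*1177129 = (0 + sqrt(-270888))*1177129 = (0 + 2*I*sqrt(67722))*1177129 = (2*I*sqrt(67722))*1177129 = 2354258*I*sqrt(67722)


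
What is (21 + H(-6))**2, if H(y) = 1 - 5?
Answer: 289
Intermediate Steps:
H(y) = -4
(21 + H(-6))**2 = (21 - 4)**2 = 17**2 = 289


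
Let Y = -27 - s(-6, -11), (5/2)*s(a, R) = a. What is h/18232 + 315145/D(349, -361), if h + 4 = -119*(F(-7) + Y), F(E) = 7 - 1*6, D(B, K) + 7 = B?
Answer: 7183353431/7794180 ≈ 921.63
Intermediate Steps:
D(B, K) = -7 + B
s(a, R) = 2*a/5
F(E) = 1 (F(E) = 7 - 6 = 1)
Y = -123/5 (Y = -27 - 2*(-6)/5 = -27 - 1*(-12/5) = -27 + 12/5 = -123/5 ≈ -24.600)
h = 14022/5 (h = -4 - 119*(1 - 123/5) = -4 - 119*(-118/5) = -4 + 14042/5 = 14022/5 ≈ 2804.4)
h/18232 + 315145/D(349, -361) = (14022/5)/18232 + 315145/(-7 + 349) = (14022/5)*(1/18232) + 315145/342 = 7011/45580 + 315145*(1/342) = 7011/45580 + 315145/342 = 7183353431/7794180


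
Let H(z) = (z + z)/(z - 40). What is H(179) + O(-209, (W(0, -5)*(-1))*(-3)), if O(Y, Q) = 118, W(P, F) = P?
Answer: 16760/139 ≈ 120.58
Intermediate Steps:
H(z) = 2*z/(-40 + z) (H(z) = (2*z)/(-40 + z) = 2*z/(-40 + z))
H(179) + O(-209, (W(0, -5)*(-1))*(-3)) = 2*179/(-40 + 179) + 118 = 2*179/139 + 118 = 2*179*(1/139) + 118 = 358/139 + 118 = 16760/139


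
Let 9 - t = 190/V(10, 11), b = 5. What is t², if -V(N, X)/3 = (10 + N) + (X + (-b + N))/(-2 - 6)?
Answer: 114244/729 ≈ 156.71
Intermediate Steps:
V(N, X) = -255/8 - 21*N/8 + 3*X/8 (V(N, X) = -3*((10 + N) + (X + (-1*5 + N))/(-2 - 6)) = -3*((10 + N) + (X + (-5 + N))/(-8)) = -3*((10 + N) + (-5 + N + X)*(-⅛)) = -3*((10 + N) + (5/8 - N/8 - X/8)) = -3*(85/8 - X/8 + 7*N/8) = -255/8 - 21*N/8 + 3*X/8)
t = 338/27 (t = 9 - 190/(-255/8 - 21/8*10 + (3/8)*11) = 9 - 190/(-255/8 - 105/4 + 33/8) = 9 - 190/(-54) = 9 - 190*(-1)/54 = 9 - 1*(-95/27) = 9 + 95/27 = 338/27 ≈ 12.519)
t² = (338/27)² = 114244/729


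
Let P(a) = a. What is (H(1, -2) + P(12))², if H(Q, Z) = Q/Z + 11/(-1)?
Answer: ¼ ≈ 0.25000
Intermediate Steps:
H(Q, Z) = -11 + Q/Z (H(Q, Z) = Q/Z + 11*(-1) = Q/Z - 11 = -11 + Q/Z)
(H(1, -2) + P(12))² = ((-11 + 1/(-2)) + 12)² = ((-11 + 1*(-½)) + 12)² = ((-11 - ½) + 12)² = (-23/2 + 12)² = (½)² = ¼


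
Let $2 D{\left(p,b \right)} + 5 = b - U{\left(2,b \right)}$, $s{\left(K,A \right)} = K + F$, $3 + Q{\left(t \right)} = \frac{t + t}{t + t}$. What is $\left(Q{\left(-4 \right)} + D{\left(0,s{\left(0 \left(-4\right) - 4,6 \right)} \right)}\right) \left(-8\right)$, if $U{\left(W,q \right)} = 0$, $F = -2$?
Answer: $60$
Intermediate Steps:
$Q{\left(t \right)} = -2$ ($Q{\left(t \right)} = -3 + \frac{t + t}{t + t} = -3 + \frac{2 t}{2 t} = -3 + 2 t \frac{1}{2 t} = -3 + 1 = -2$)
$s{\left(K,A \right)} = -2 + K$ ($s{\left(K,A \right)} = K - 2 = -2 + K$)
$D{\left(p,b \right)} = - \frac{5}{2} + \frac{b}{2}$ ($D{\left(p,b \right)} = - \frac{5}{2} + \frac{b - 0}{2} = - \frac{5}{2} + \frac{b + 0}{2} = - \frac{5}{2} + \frac{b}{2}$)
$\left(Q{\left(-4 \right)} + D{\left(0,s{\left(0 \left(-4\right) - 4,6 \right)} \right)}\right) \left(-8\right) = \left(-2 + \left(- \frac{5}{2} + \frac{-2 + \left(0 \left(-4\right) - 4\right)}{2}\right)\right) \left(-8\right) = \left(-2 + \left(- \frac{5}{2} + \frac{-2 + \left(0 - 4\right)}{2}\right)\right) \left(-8\right) = \left(-2 + \left(- \frac{5}{2} + \frac{-2 - 4}{2}\right)\right) \left(-8\right) = \left(-2 + \left(- \frac{5}{2} + \frac{1}{2} \left(-6\right)\right)\right) \left(-8\right) = \left(-2 - \frac{11}{2}\right) \left(-8\right) = \left(- \frac{15}{2}\right) \left(-8\right) = 60$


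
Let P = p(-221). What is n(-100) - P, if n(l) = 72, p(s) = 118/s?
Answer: 16030/221 ≈ 72.534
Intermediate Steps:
P = -118/221 (P = 118/(-221) = 118*(-1/221) = -118/221 ≈ -0.53394)
n(-100) - P = 72 - 1*(-118/221) = 72 + 118/221 = 16030/221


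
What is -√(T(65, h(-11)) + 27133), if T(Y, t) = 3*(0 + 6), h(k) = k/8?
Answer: -√27151 ≈ -164.78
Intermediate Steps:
h(k) = k/8 (h(k) = k*(⅛) = k/8)
T(Y, t) = 18 (T(Y, t) = 3*6 = 18)
-√(T(65, h(-11)) + 27133) = -√(18 + 27133) = -√27151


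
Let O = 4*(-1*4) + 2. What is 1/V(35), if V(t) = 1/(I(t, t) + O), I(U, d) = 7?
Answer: -7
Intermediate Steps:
O = -14 (O = 4*(-4) + 2 = -16 + 2 = -14)
V(t) = -1/7 (V(t) = 1/(7 - 14) = 1/(-7) = -1/7)
1/V(35) = 1/(-1/7) = -7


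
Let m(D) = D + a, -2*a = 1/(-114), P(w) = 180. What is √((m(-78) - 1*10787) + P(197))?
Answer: I*√138862203/114 ≈ 103.37*I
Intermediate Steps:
a = 1/228 (a = -½/(-114) = -½*(-1/114) = 1/228 ≈ 0.0043860)
m(D) = 1/228 + D (m(D) = D + 1/228 = 1/228 + D)
√((m(-78) - 1*10787) + P(197)) = √(((1/228 - 78) - 1*10787) + 180) = √((-17783/228 - 10787) + 180) = √(-2477219/228 + 180) = √(-2436179/228) = I*√138862203/114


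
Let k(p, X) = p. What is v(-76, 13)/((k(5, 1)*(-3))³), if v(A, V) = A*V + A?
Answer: 1064/3375 ≈ 0.31526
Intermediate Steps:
v(A, V) = A + A*V
v(-76, 13)/((k(5, 1)*(-3))³) = (-76*(1 + 13))/((5*(-3))³) = (-76*14)/((-15)³) = -1064/(-3375) = -1064*(-1/3375) = 1064/3375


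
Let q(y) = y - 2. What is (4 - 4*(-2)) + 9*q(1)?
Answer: 3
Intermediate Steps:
q(y) = -2 + y
(4 - 4*(-2)) + 9*q(1) = (4 - 4*(-2)) + 9*(-2 + 1) = (4 + 8) + 9*(-1) = 12 - 9 = 3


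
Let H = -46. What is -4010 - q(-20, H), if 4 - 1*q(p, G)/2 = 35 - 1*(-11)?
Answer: -3926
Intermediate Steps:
q(p, G) = -84 (q(p, G) = 8 - 2*(35 - 1*(-11)) = 8 - 2*(35 + 11) = 8 - 2*46 = 8 - 92 = -84)
-4010 - q(-20, H) = -4010 - 1*(-84) = -4010 + 84 = -3926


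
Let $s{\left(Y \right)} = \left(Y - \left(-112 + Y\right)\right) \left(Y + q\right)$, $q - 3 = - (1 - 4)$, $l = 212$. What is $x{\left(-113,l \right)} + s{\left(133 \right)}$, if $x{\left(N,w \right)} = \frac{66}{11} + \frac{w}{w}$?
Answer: $15575$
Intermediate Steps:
$q = 6$ ($q = 3 - \left(1 - 4\right) = 3 - -3 = 3 + 3 = 6$)
$x{\left(N,w \right)} = 7$ ($x{\left(N,w \right)} = 66 \cdot \frac{1}{11} + 1 = 6 + 1 = 7$)
$s{\left(Y \right)} = 672 + 112 Y$ ($s{\left(Y \right)} = \left(Y - \left(-112 + Y\right)\right) \left(Y + 6\right) = 112 \left(6 + Y\right) = 672 + 112 Y$)
$x{\left(-113,l \right)} + s{\left(133 \right)} = 7 + \left(672 + 112 \cdot 133\right) = 7 + \left(672 + 14896\right) = 7 + 15568 = 15575$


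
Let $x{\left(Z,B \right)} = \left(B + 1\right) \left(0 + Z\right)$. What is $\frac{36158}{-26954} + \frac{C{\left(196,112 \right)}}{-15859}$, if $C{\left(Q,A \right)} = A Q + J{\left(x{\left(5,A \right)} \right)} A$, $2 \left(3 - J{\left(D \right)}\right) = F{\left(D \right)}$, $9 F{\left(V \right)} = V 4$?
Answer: $- \frac{3578163013}{1923585687} \approx -1.8602$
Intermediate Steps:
$x{\left(Z,B \right)} = Z \left(1 + B\right)$ ($x{\left(Z,B \right)} = \left(1 + B\right) Z = Z \left(1 + B\right)$)
$F{\left(V \right)} = \frac{4 V}{9}$ ($F{\left(V \right)} = \frac{V 4}{9} = \frac{4 V}{9}$)
$J{\left(D \right)} = 3 - \frac{2 D}{9}$ ($J{\left(D \right)} = 3 - \frac{\frac{4}{9} D}{2} = 3 - \frac{2 D}{9}$)
$C{\left(Q,A \right)} = A Q + A \left(\frac{17}{9} - \frac{10 A}{9}\right)$ ($C{\left(Q,A \right)} = A Q + \left(3 - \frac{2 \cdot 5 \left(1 + A\right)}{9}\right) A = A Q + \left(3 - \frac{2 \left(5 + 5 A\right)}{9}\right) A = A Q + \left(3 - \left(\frac{10}{9} + \frac{10 A}{9}\right)\right) A = A Q + \left(\frac{17}{9} - \frac{10 A}{9}\right) A = A Q + A \left(\frac{17}{9} - \frac{10 A}{9}\right)$)
$\frac{36158}{-26954} + \frac{C{\left(196,112 \right)}}{-15859} = \frac{36158}{-26954} + \frac{\frac{1}{9} \cdot 112 \left(17 - 1120 + 9 \cdot 196\right)}{-15859} = 36158 \left(- \frac{1}{26954}\right) + \frac{1}{9} \cdot 112 \left(17 - 1120 + 1764\right) \left(- \frac{1}{15859}\right) = - \frac{18079}{13477} + \frac{1}{9} \cdot 112 \cdot 661 \left(- \frac{1}{15859}\right) = - \frac{18079}{13477} + \frac{74032}{9} \left(- \frac{1}{15859}\right) = - \frac{18079}{13477} - \frac{74032}{142731} = - \frac{3578163013}{1923585687}$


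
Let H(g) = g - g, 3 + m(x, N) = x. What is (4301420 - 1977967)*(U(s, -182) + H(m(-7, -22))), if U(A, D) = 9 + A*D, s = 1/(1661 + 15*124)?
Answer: 10457861953/503 ≈ 2.0791e+7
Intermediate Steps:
m(x, N) = -3 + x
s = 1/3521 (s = 1/(1661 + 1860) = 1/3521 ≈ 0.00028401)
H(g) = 0
(4301420 - 1977967)*(U(s, -182) + H(m(-7, -22))) = (4301420 - 1977967)*((9 + (1/3521)*(-182)) + 0) = 2323453*((9 - 26/503) + 0) = 2323453*(4501/503 + 0) = 2323453*(4501/503) = 10457861953/503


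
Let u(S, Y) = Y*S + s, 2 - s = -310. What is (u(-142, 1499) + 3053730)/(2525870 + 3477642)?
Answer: 355148/750439 ≈ 0.47325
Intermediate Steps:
s = 312 (s = 2 - 1*(-310) = 2 + 310 = 312)
u(S, Y) = 312 + S*Y (u(S, Y) = Y*S + 312 = S*Y + 312 = 312 + S*Y)
(u(-142, 1499) + 3053730)/(2525870 + 3477642) = ((312 - 142*1499) + 3053730)/(2525870 + 3477642) = ((312 - 212858) + 3053730)/6003512 = (-212546 + 3053730)*(1/6003512) = 2841184*(1/6003512) = 355148/750439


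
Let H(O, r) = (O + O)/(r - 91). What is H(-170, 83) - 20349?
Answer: -40613/2 ≈ -20307.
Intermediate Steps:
H(O, r) = 2*O/(-91 + r) (H(O, r) = (2*O)/(-91 + r) = 2*O/(-91 + r))
H(-170, 83) - 20349 = 2*(-170)/(-91 + 83) - 20349 = 2*(-170)/(-8) - 20349 = 2*(-170)*(-⅛) - 20349 = 85/2 - 20349 = -40613/2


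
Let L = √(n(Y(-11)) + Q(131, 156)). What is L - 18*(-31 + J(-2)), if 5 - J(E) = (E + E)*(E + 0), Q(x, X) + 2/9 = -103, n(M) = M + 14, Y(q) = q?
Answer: 612 + I*√902/3 ≈ 612.0 + 10.011*I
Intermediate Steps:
n(M) = 14 + M
Q(x, X) = -929/9 (Q(x, X) = -2/9 - 103 = -929/9)
J(E) = 5 - 2*E² (J(E) = 5 - (E + E)*(E + 0) = 5 - 2*E*E = 5 - 2*E²)
L = I*√902/3 (L = √((14 - 11) - 929/9) = √(3 - 929/9) = √(-902/9) = I*√902/3 ≈ 10.011*I)
L - 18*(-31 + J(-2)) = I*√902/3 - 18*(-31 + (5 - 2*(-2)²)) = I*√902/3 - 18*(-31 + (5 - 2*4)) = I*√902/3 - 18*(-31 + (5 - 8)) = I*√902/3 - 18*(-31 - 3) = I*√902/3 - 18*(-34) = I*√902/3 + 612 = 612 + I*√902/3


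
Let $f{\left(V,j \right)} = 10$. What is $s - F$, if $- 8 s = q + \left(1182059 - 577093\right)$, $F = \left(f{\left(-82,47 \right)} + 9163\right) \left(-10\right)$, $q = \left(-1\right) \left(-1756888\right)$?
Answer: $- \frac{814007}{4} \approx -2.035 \cdot 10^{5}$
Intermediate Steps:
$q = 1756888$
$F = -91730$ ($F = \left(10 + 9163\right) \left(-10\right) = 9173 \left(-10\right) = -91730$)
$s = - \frac{1180927}{4}$ ($s = - \frac{1756888 + \left(1182059 - 577093\right)}{8} = - \frac{1756888 + 604966}{8} = \left(- \frac{1}{8}\right) 2361854 = - \frac{1180927}{4} \approx -2.9523 \cdot 10^{5}$)
$s - F = - \frac{1180927}{4} - -91730 = - \frac{1180927}{4} + 91730 = - \frac{814007}{4}$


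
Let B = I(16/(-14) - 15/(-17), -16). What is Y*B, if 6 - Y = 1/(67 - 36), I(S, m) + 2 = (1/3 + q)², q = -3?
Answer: 8510/279 ≈ 30.502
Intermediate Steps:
I(S, m) = 46/9 (I(S, m) = -2 + (1/3 - 3)² = -2 + (⅓ - 3)² = -2 + (-8/3)² = -2 + 64/9 = 46/9)
Y = 185/31 (Y = 6 - 1/(67 - 36) = 6 - 1/31 = 185/31 ≈ 5.9677)
B = 46/9 ≈ 5.1111
Y*B = (185/31)*(46/9) = 8510/279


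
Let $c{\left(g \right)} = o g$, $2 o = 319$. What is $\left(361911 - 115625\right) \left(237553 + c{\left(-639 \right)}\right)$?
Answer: $33404385895$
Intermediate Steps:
$o = \frac{319}{2}$ ($o = \frac{1}{2} \cdot 319 = \frac{319}{2} \approx 159.5$)
$c{\left(g \right)} = \frac{319 g}{2}$
$\left(361911 - 115625\right) \left(237553 + c{\left(-639 \right)}\right) = \left(361911 - 115625\right) \left(237553 + \frac{319}{2} \left(-639\right)\right) = 246286 \left(237553 - \frac{203841}{2}\right) = 246286 \cdot \frac{271265}{2} = 33404385895$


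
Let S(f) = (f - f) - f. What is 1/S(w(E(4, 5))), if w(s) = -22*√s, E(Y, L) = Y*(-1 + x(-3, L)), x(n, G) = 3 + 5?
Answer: √7/308 ≈ 0.0085901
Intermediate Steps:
x(n, G) = 8
E(Y, L) = 7*Y (E(Y, L) = Y*(-1 + 8) = Y*7 = 7*Y)
S(f) = -f (S(f) = 0 - f = -f)
1/S(w(E(4, 5))) = 1/(-(-22)*√(7*4)) = 1/(-(-22)*√28) = 1/(-(-22)*2*√7) = 1/(-(-44)*√7) = 1/(44*√7) = √7/308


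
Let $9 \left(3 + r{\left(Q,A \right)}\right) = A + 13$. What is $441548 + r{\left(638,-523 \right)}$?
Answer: $\frac{1324465}{3} \approx 4.4149 \cdot 10^{5}$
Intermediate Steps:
$r{\left(Q,A \right)} = - \frac{14}{9} + \frac{A}{9}$ ($r{\left(Q,A \right)} = -3 + \frac{A + 13}{9} = -3 + \frac{13 + A}{9} = -3 + \left(\frac{13}{9} + \frac{A}{9}\right) = - \frac{14}{9} + \frac{A}{9}$)
$441548 + r{\left(638,-523 \right)} = 441548 + \left(- \frac{14}{9} + \frac{1}{9} \left(-523\right)\right) = 441548 - \frac{179}{3} = \frac{1324465}{3}$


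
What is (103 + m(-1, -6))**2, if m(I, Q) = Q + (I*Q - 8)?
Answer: 9025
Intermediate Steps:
m(I, Q) = -8 + Q + I*Q (m(I, Q) = Q + (-8 + I*Q) = -8 + Q + I*Q)
(103 + m(-1, -6))**2 = (103 + (-8 - 6 - 1*(-6)))**2 = (103 + (-8 - 6 + 6))**2 = (103 - 8)**2 = 95**2 = 9025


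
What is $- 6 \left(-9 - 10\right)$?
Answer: $114$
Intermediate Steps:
$- 6 \left(-9 - 10\right) = \left(-6\right) \left(-19\right) = 114$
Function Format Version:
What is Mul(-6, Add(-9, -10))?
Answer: 114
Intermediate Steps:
Mul(-6, Add(-9, -10)) = Mul(-6, -19) = 114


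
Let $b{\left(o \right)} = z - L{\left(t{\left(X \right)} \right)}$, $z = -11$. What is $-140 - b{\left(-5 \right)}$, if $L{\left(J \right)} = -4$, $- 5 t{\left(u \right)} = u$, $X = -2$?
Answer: $-133$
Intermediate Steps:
$t{\left(u \right)} = - \frac{u}{5}$
$b{\left(o \right)} = -7$ ($b{\left(o \right)} = -11 - -4 = -11 + 4 = -7$)
$-140 - b{\left(-5 \right)} = -140 - -7 = -140 + 7 = -133$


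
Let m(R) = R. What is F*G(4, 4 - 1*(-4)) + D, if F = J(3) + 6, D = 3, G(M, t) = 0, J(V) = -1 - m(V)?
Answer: 3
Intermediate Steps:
J(V) = -1 - V
F = 2 (F = (-1 - 1*3) + 6 = (-1 - 3) + 6 = -4 + 6 = 2)
F*G(4, 4 - 1*(-4)) + D = 2*0 + 3 = 0 + 3 = 3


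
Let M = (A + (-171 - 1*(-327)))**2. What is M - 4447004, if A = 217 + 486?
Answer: -3709123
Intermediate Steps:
A = 703
M = 737881 (M = (703 + (-171 - 1*(-327)))**2 = (703 + (-171 + 327))**2 = (703 + 156)**2 = 859**2 = 737881)
M - 4447004 = 737881 - 4447004 = -3709123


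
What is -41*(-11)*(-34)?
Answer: -15334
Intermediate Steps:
-41*(-11)*(-34) = 451*(-34) = -15334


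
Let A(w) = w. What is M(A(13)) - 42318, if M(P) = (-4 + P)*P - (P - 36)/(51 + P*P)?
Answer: -9284197/220 ≈ -42201.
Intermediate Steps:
M(P) = P*(-4 + P) - (-36 + P)/(51 + P²)
M(A(13)) - 42318 = (36 + 13⁴ - 205*13 - 4*13³ + 51*13²)/(51 + 13²) - 42318 = (36 + 28561 - 2665 - 4*2197 + 51*169)/(51 + 169) - 42318 = (36 + 28561 - 2665 - 8788 + 8619)/220 - 42318 = (1/220)*25763 - 42318 = 25763/220 - 42318 = -9284197/220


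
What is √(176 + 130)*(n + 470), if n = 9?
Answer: 1437*√34 ≈ 8379.1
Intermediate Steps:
√(176 + 130)*(n + 470) = √(176 + 130)*(9 + 470) = √306*479 = (3*√34)*479 = 1437*√34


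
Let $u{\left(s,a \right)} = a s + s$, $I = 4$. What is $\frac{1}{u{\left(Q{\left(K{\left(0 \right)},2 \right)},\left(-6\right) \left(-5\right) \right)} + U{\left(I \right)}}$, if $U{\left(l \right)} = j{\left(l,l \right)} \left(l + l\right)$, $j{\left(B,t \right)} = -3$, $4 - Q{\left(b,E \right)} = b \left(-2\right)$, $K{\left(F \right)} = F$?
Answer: $\frac{1}{100} \approx 0.01$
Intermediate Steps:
$Q{\left(b,E \right)} = 4 + 2 b$ ($Q{\left(b,E \right)} = 4 - b \left(-2\right) = 4 - - 2 b = 4 + 2 b$)
$u{\left(s,a \right)} = s + a s$
$U{\left(l \right)} = - 6 l$ ($U{\left(l \right)} = - 3 \left(l + l\right) = - 3 \cdot 2 l = - 6 l$)
$\frac{1}{u{\left(Q{\left(K{\left(0 \right)},2 \right)},\left(-6\right) \left(-5\right) \right)} + U{\left(I \right)}} = \frac{1}{\left(4 + 2 \cdot 0\right) \left(1 - -30\right) - 24} = \frac{1}{\left(4 + 0\right) \left(1 + 30\right) - 24} = \frac{1}{4 \cdot 31 - 24} = \frac{1}{124 - 24} = \frac{1}{100}$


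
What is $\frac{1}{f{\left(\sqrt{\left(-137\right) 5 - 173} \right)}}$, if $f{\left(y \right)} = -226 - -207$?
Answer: $- \frac{1}{19} \approx -0.052632$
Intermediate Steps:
$f{\left(y \right)} = -19$ ($f{\left(y \right)} = -226 + 207 = -19$)
$\frac{1}{f{\left(\sqrt{\left(-137\right) 5 - 173} \right)}} = \frac{1}{-19} = - \frac{1}{19}$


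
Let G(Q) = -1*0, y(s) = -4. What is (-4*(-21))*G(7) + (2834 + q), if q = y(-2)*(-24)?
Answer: 2930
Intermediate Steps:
G(Q) = 0
q = 96 (q = -4*(-24) = 96)
(-4*(-21))*G(7) + (2834 + q) = -4*(-21)*0 + (2834 + 96) = 84*0 + 2930 = 0 + 2930 = 2930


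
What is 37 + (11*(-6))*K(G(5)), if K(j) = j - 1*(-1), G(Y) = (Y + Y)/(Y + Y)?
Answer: -95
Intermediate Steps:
G(Y) = 1 (G(Y) = (2*Y)/((2*Y)) = (2*Y)*(1/(2*Y)) = 1)
K(j) = 1 + j (K(j) = j + 1 = 1 + j)
37 + (11*(-6))*K(G(5)) = 37 + (11*(-6))*(1 + 1) = 37 - 66*2 = 37 - 132 = -95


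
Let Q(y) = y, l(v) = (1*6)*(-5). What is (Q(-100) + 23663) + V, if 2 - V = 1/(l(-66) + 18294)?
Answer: 430391159/18264 ≈ 23565.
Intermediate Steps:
l(v) = -30 (l(v) = 6*(-5) = -30)
V = 36527/18264 (V = 2 - 1/(-30 + 18294) = 2 - 1/18264 = 36527/18264 ≈ 1.9999)
(Q(-100) + 23663) + V = (-100 + 23663) + 36527/18264 = 23563 + 36527/18264 = 430391159/18264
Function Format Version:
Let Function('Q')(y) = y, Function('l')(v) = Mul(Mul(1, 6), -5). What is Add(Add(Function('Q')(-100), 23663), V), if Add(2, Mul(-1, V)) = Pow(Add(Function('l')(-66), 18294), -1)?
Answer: Rational(430391159, 18264) ≈ 23565.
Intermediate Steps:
Function('l')(v) = -30 (Function('l')(v) = Mul(6, -5) = -30)
V = Rational(36527, 18264) (V = Add(2, Mul(-1, Pow(Add(-30, 18294), -1))) = Add(2, Mul(-1, Pow(18264, -1))) = Add(2, Mul(-1, Rational(1, 18264))) = Add(2, Rational(-1, 18264)) = Rational(36527, 18264) ≈ 1.9999)
Add(Add(Function('Q')(-100), 23663), V) = Add(Add(-100, 23663), Rational(36527, 18264)) = Add(23563, Rational(36527, 18264)) = Rational(430391159, 18264)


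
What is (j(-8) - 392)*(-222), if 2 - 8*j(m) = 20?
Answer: 175047/2 ≈ 87524.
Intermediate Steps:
j(m) = -9/4 (j(m) = ¼ - ⅛*20 = ¼ - 5/2 = -9/4)
(j(-8) - 392)*(-222) = (-9/4 - 392)*(-222) = -1577/4*(-222) = 175047/2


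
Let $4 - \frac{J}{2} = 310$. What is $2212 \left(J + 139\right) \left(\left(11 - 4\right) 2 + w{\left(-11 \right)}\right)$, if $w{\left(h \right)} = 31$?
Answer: $-47082420$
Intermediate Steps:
$J = -612$ ($J = 8 - 620 = -612$)
$2212 \left(J + 139\right) \left(\left(11 - 4\right) 2 + w{\left(-11 \right)}\right) = 2212 \left(-612 + 139\right) \left(\left(11 - 4\right) 2 + 31\right) = 2212 \left(- 473 \left(7 \cdot 2 + 31\right)\right) = 2212 \left(- 473 \left(14 + 31\right)\right) = 2212 \left(\left(-473\right) 45\right) = 2212 \left(-21285\right) = -47082420$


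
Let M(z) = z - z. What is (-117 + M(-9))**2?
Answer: 13689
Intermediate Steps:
M(z) = 0
(-117 + M(-9))**2 = (-117 + 0)**2 = (-117)**2 = 13689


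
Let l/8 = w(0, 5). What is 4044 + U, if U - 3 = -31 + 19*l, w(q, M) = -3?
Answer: 3560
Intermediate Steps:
l = -24 (l = 8*(-3) = -24)
U = -484 (U = 3 + (-31 + 19*(-24)) = 3 + (-31 - 456) = 3 - 487 = -484)
4044 + U = 4044 - 484 = 3560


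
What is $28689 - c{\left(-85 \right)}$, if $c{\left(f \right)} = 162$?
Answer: $28527$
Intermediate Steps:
$28689 - c{\left(-85 \right)} = 28689 - 162 = 28527$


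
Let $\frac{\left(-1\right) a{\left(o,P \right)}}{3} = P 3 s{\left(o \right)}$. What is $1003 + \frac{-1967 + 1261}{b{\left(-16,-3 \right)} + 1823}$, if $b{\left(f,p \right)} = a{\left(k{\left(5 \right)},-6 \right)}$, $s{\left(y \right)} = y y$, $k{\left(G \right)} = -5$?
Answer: $\frac{3181813}{3173} \approx 1002.8$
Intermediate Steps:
$s{\left(y \right)} = y^{2}$
$a{\left(o,P \right)} = - 9 P o^{2}$ ($a{\left(o,P \right)} = - 3 P 3 o^{2} = - 3 \cdot 3 P o^{2} = - 9 P o^{2}$)
$b{\left(f,p \right)} = 1350$ ($b{\left(f,p \right)} = \left(-9\right) \left(-6\right) \left(-5\right)^{2} = \left(-9\right) \left(-6\right) 25 = 1350$)
$1003 + \frac{-1967 + 1261}{b{\left(-16,-3 \right)} + 1823} = 1003 + \frac{-1967 + 1261}{1350 + 1823} = 1003 - \frac{706}{3173} = \frac{3181813}{3173}$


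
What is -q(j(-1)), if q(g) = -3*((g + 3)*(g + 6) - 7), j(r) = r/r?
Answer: 63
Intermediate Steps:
j(r) = 1
q(g) = 21 - 3*(3 + g)*(6 + g) (q(g) = -3*((3 + g)*(6 + g) - 7) = -3*(-7 + (3 + g)*(6 + g)) = 21 - 3*(3 + g)*(6 + g))
-q(j(-1)) = -(-33 - 27*1 - 3*1²) = -(-33 - 27 - 3*1) = -(-33 - 27 - 3) = -1*(-63) = 63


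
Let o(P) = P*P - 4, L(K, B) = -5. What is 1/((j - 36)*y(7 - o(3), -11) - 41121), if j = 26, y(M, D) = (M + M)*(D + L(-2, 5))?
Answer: -1/40481 ≈ -2.4703e-5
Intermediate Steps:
o(P) = -4 + P² (o(P) = P² - 4 = -4 + P²)
y(M, D) = 2*M*(-5 + D) (y(M, D) = (M + M)*(D - 5) = (2*M)*(-5 + D) = 2*M*(-5 + D))
1/((j - 36)*y(7 - o(3), -11) - 41121) = 1/((26 - 36)*(2*(7 - (-4 + 3²))*(-5 - 11)) - 41121) = 1/(-20*(7 - (-4 + 9))*(-16) - 41121) = 1/(-20*(7 - 1*5)*(-16) - 41121) = 1/(-20*(7 - 5)*(-16) - 41121) = 1/(-20*2*(-16) - 41121) = 1/(-10*(-64) - 41121) = 1/(640 - 41121) = 1/(-40481) = -1/40481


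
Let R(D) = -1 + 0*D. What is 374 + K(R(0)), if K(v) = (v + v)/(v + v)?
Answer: 375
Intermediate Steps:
R(D) = -1 (R(D) = -1 + 0 = -1)
K(v) = 1 (K(v) = (2*v)/((2*v)) = (2*v)*(1/(2*v)) = 1)
374 + K(R(0)) = 374 + 1 = 375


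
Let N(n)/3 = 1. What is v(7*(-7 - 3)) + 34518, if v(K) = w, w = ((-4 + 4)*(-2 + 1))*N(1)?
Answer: 34518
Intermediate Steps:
N(n) = 3 (N(n) = 3*1 = 3)
w = 0 (w = ((-4 + 4)*(-2 + 1))*3 = (0*(-1))*3 = 0*3 = 0)
v(K) = 0
v(7*(-7 - 3)) + 34518 = 0 + 34518 = 34518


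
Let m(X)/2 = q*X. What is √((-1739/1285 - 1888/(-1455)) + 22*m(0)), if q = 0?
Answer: I*√7790187855/373935 ≈ 0.23604*I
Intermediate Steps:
m(X) = 0 (m(X) = 2*(0*X) = 2*0 = 0)
√((-1739/1285 - 1888/(-1455)) + 22*m(0)) = √((-1739/1285 - 1888/(-1455)) + 22*0) = √((-1739*1/1285 - 1888*(-1/1455)) + 0) = √((-1739/1285 + 1888/1455) + 0) = √(-20833/373935 + 0) = √(-20833/373935) = I*√7790187855/373935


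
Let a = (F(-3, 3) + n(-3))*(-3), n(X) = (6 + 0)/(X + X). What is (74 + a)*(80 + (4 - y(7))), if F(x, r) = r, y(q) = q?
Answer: 5236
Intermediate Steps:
n(X) = 3/X (n(X) = 6/((2*X)) = 6*(1/(2*X)) = 3/X)
a = -6 (a = (3 + 3/(-3))*(-3) = (3 + 3*(-⅓))*(-3) = (3 - 1)*(-3) = 2*(-3) = -6)
(74 + a)*(80 + (4 - y(7))) = (74 - 6)*(80 + (4 - 1*7)) = 68*(80 + (4 - 7)) = 68*(80 - 3) = 68*77 = 5236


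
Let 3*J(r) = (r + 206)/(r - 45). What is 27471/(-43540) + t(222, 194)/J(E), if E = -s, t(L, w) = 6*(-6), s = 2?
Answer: 17950413/740180 ≈ 24.251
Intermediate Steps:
t(L, w) = -36
E = -2 (E = -1*2 = -2)
J(r) = (206 + r)/(3*(-45 + r)) (J(r) = ((r + 206)/(r - 45))/3 = ((206 + r)/(-45 + r))/3 = (206 + r)/(3*(-45 + r)))
27471/(-43540) + t(222, 194)/J(E) = 27471/(-43540) - 36*3*(-45 - 2)/(206 - 2) = 27471*(-1/43540) - 36/((1/3)*204/(-47)) = -27471/43540 - 36/((1/3)*(-1/47)*204) = -27471/43540 - 36/(-68/47) = -27471/43540 - 36*(-47/68) = -27471/43540 + 423/17 = 17950413/740180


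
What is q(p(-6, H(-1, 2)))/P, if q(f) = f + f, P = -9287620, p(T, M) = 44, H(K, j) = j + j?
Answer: -22/2321905 ≈ -9.4750e-6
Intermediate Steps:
H(K, j) = 2*j
q(f) = 2*f
q(p(-6, H(-1, 2)))/P = (2*44)/(-9287620) = 88*(-1/9287620) = -22/2321905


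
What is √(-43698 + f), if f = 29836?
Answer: I*√13862 ≈ 117.74*I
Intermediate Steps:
√(-43698 + f) = √(-43698 + 29836) = √(-13862) = I*√13862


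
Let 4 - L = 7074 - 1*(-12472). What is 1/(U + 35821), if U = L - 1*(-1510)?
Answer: 1/17789 ≈ 5.6215e-5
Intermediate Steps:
L = -19542 (L = 4 - (7074 - 1*(-12472)) = 4 - (7074 + 12472) = 4 - 1*19546 = 4 - 19546 = -19542)
U = -18032 (U = -19542 - 1*(-1510) = -19542 + 1510 = -18032)
1/(U + 35821) = 1/(-18032 + 35821) = 1/17789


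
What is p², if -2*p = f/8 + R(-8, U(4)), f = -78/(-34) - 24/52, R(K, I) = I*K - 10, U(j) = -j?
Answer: 1544568601/12503296 ≈ 123.53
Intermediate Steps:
R(K, I) = -10 + I*K
f = 405/221 (f = -78*(-1/34) - 24*1/52 = 39/17 - 6/13 = 405/221 ≈ 1.8326)
p = -39301/3536 (p = -((405/221)/8 + (-10 - 1*4*(-8)))/2 = -((405/221)*(⅛) + (-10 - 4*(-8)))/2 = -(405/1768 + (-10 + 32))/2 = -(405/1768 + 22)/2 = -½*39301/1768 = -39301/3536 ≈ -11.115)
p² = (-39301/3536)² = 1544568601/12503296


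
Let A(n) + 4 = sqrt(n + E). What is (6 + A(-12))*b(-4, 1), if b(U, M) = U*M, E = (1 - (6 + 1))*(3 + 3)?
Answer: -8 - 16*I*sqrt(3) ≈ -8.0 - 27.713*I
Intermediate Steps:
E = -36 (E = (1 - 1*7)*6 = (1 - 7)*6 = -6*6 = -36)
b(U, M) = M*U
A(n) = -4 + sqrt(-36 + n) (A(n) = -4 + sqrt(n - 36) = -4 + sqrt(-36 + n))
(6 + A(-12))*b(-4, 1) = (6 + (-4 + sqrt(-36 - 12)))*(1*(-4)) = (6 + (-4 + sqrt(-48)))*(-4) = (6 + (-4 + 4*I*sqrt(3)))*(-4) = (2 + 4*I*sqrt(3))*(-4) = -8 - 16*I*sqrt(3)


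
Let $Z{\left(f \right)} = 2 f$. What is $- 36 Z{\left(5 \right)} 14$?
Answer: $-5040$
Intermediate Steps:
$- 36 Z{\left(5 \right)} 14 = - 36 \cdot 2 \cdot 5 \cdot 14 = \left(-36\right) 10 \cdot 14 = \left(-360\right) 14 = -5040$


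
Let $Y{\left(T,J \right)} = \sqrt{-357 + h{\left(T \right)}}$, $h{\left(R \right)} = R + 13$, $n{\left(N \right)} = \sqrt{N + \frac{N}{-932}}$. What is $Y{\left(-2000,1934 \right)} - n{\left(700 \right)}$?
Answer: $- \frac{35 \sqrt{30989}}{233} + 2 i \sqrt{586} \approx -26.443 + 48.415 i$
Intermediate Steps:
$n{\left(N \right)} = \frac{7 \sqrt{4427} \sqrt{N}}{466}$ ($n{\left(N \right)} = \sqrt{N + N \left(- \frac{1}{932}\right)} = \sqrt{N - \frac{N}{932}} = \sqrt{\frac{931 N}{932}} = \frac{7 \sqrt{4427} \sqrt{N}}{466}$)
$h{\left(R \right)} = 13 + R$
$Y{\left(T,J \right)} = \sqrt{-344 + T}$ ($Y{\left(T,J \right)} = \sqrt{-357 + \left(13 + T\right)} = \sqrt{-344 + T}$)
$Y{\left(-2000,1934 \right)} - n{\left(700 \right)} = \sqrt{-344 - 2000} - \frac{7 \sqrt{4427} \sqrt{700}}{466} = \sqrt{-2344} - \frac{7 \sqrt{4427} \cdot 10 \sqrt{7}}{466} = 2 i \sqrt{586} - \frac{35 \sqrt{30989}}{233} = - \frac{35 \sqrt{30989}}{233} + 2 i \sqrt{586}$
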